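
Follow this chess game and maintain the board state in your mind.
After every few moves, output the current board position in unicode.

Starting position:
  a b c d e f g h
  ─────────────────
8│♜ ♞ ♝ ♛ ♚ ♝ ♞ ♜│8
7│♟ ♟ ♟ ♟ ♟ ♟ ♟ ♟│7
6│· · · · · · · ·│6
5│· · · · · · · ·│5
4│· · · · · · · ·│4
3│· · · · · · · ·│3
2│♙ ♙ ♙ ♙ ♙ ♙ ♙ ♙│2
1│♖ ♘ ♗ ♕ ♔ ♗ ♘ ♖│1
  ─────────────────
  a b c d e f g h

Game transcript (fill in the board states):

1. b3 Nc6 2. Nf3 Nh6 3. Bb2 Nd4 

  a b c d e f g h
  ─────────────────
8│♜ · ♝ ♛ ♚ ♝ · ♜│8
7│♟ ♟ ♟ ♟ ♟ ♟ ♟ ♟│7
6│· · · · · · · ♞│6
5│· · · · · · · ·│5
4│· · · ♞ · · · ·│4
3│· ♙ · · · ♘ · ·│3
2│♙ ♗ ♙ ♙ ♙ ♙ ♙ ♙│2
1│♖ ♘ · ♕ ♔ ♗ · ♖│1
  ─────────────────
  a b c d e f g h

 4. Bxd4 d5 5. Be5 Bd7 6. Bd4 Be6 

  a b c d e f g h
  ─────────────────
8│♜ · · ♛ ♚ ♝ · ♜│8
7│♟ ♟ ♟ · ♟ ♟ ♟ ♟│7
6│· · · · ♝ · · ♞│6
5│· · · ♟ · · · ·│5
4│· · · ♗ · · · ·│4
3│· ♙ · · · ♘ · ·│3
2│♙ · ♙ ♙ ♙ ♙ ♙ ♙│2
1│♖ ♘ · ♕ ♔ ♗ · ♖│1
  ─────────────────
  a b c d e f g h

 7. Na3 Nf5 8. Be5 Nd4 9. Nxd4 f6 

  a b c d e f g h
  ─────────────────
8│♜ · · ♛ ♚ ♝ · ♜│8
7│♟ ♟ ♟ · ♟ · ♟ ♟│7
6│· · · · ♝ ♟ · ·│6
5│· · · ♟ ♗ · · ·│5
4│· · · ♘ · · · ·│4
3│♘ ♙ · · · · · ·│3
2│♙ · ♙ ♙ ♙ ♙ ♙ ♙│2
1│♖ · · ♕ ♔ ♗ · ♖│1
  ─────────────────
  a b c d e f g h

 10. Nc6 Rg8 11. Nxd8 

  a b c d e f g h
  ─────────────────
8│♜ · · ♘ ♚ ♝ ♜ ·│8
7│♟ ♟ ♟ · ♟ · ♟ ♟│7
6│· · · · ♝ ♟ · ·│6
5│· · · ♟ ♗ · · ·│5
4│· · · · · · · ·│4
3│♘ ♙ · · · · · ·│3
2│♙ · ♙ ♙ ♙ ♙ ♙ ♙│2
1│♖ · · ♕ ♔ ♗ · ♖│1
  ─────────────────
  a b c d e f g h


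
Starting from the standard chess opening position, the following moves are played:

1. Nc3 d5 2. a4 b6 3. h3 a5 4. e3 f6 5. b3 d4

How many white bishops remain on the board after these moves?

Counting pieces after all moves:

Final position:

  a b c d e f g h
  ─────────────────
8│♜ ♞ ♝ ♛ ♚ ♝ ♞ ♜│8
7│· · ♟ · ♟ · ♟ ♟│7
6│· ♟ · · · ♟ · ·│6
5│♟ · · · · · · ·│5
4│♙ · · ♟ · · · ·│4
3│· ♙ ♘ · ♙ · · ♙│3
2│· · ♙ ♙ · ♙ ♙ ·│2
1│♖ · ♗ ♕ ♔ ♗ ♘ ♖│1
  ─────────────────
  a b c d e f g h


2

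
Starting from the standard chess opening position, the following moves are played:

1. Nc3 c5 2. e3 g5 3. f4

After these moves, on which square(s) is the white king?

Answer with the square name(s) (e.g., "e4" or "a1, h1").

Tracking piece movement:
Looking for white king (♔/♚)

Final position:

  a b c d e f g h
  ─────────────────
8│♜ ♞ ♝ ♛ ♚ ♝ ♞ ♜│8
7│♟ ♟ · ♟ ♟ ♟ · ♟│7
6│· · · · · · · ·│6
5│· · ♟ · · · ♟ ·│5
4│· · · · · ♙ · ·│4
3│· · ♘ · ♙ · · ·│3
2│♙ ♙ ♙ ♙ · · ♙ ♙│2
1│♖ · ♗ ♕ ♔ ♗ ♘ ♖│1
  ─────────────────
  a b c d e f g h


e1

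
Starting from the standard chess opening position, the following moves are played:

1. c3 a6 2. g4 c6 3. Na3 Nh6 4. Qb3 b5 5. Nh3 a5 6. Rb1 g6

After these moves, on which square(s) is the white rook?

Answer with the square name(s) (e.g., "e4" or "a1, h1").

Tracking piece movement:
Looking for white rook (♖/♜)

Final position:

  a b c d e f g h
  ─────────────────
8│♜ ♞ ♝ ♛ ♚ ♝ · ♜│8
7│· · · ♟ ♟ ♟ · ♟│7
6│· · ♟ · · · ♟ ♞│6
5│♟ ♟ · · · · · ·│5
4│· · · · · · ♙ ·│4
3│♘ ♕ ♙ · · · · ♘│3
2│♙ ♙ · ♙ ♙ ♙ · ♙│2
1│· ♖ ♗ · ♔ ♗ · ♖│1
  ─────────────────
  a b c d e f g h


b1, h1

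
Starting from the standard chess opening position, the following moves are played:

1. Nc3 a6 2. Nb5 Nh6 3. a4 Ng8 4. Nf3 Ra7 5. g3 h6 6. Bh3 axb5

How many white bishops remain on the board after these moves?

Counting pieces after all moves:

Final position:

  a b c d e f g h
  ─────────────────
8│· ♞ ♝ ♛ ♚ ♝ ♞ ♜│8
7│♜ ♟ ♟ ♟ ♟ ♟ ♟ ·│7
6│· · · · · · · ♟│6
5│· ♟ · · · · · ·│5
4│♙ · · · · · · ·│4
3│· · · · · ♘ ♙ ♗│3
2│· ♙ ♙ ♙ ♙ ♙ · ♙│2
1│♖ · ♗ ♕ ♔ · · ♖│1
  ─────────────────
  a b c d e f g h


2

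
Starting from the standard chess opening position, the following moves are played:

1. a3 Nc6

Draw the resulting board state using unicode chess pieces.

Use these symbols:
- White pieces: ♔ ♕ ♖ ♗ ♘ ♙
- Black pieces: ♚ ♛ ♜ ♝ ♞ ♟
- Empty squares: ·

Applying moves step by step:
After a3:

♜ ♞ ♝ ♛ ♚ ♝ ♞ ♜
♟ ♟ ♟ ♟ ♟ ♟ ♟ ♟
· · · · · · · ·
· · · · · · · ·
· · · · · · · ·
♙ · · · · · · ·
· ♙ ♙ ♙ ♙ ♙ ♙ ♙
♖ ♘ ♗ ♕ ♔ ♗ ♘ ♖


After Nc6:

♜ · ♝ ♛ ♚ ♝ ♞ ♜
♟ ♟ ♟ ♟ ♟ ♟ ♟ ♟
· · ♞ · · · · ·
· · · · · · · ·
· · · · · · · ·
♙ · · · · · · ·
· ♙ ♙ ♙ ♙ ♙ ♙ ♙
♖ ♘ ♗ ♕ ♔ ♗ ♘ ♖



  a b c d e f g h
  ─────────────────
8│♜ · ♝ ♛ ♚ ♝ ♞ ♜│8
7│♟ ♟ ♟ ♟ ♟ ♟ ♟ ♟│7
6│· · ♞ · · · · ·│6
5│· · · · · · · ·│5
4│· · · · · · · ·│4
3│♙ · · · · · · ·│3
2│· ♙ ♙ ♙ ♙ ♙ ♙ ♙│2
1│♖ ♘ ♗ ♕ ♔ ♗ ♘ ♖│1
  ─────────────────
  a b c d e f g h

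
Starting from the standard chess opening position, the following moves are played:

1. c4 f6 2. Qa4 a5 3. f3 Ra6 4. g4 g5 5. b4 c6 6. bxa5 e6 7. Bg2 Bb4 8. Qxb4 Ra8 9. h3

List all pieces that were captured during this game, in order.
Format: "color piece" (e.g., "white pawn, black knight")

Tracking captures:
  bxa5: captured black pawn
  Qxb4: captured black bishop

black pawn, black bishop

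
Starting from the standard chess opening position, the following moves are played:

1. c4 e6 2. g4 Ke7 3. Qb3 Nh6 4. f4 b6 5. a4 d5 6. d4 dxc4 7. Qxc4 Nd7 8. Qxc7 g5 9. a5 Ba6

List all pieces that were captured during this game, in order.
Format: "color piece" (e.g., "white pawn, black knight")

Tracking captures:
  dxc4: captured white pawn
  Qxc4: captured black pawn
  Qxc7: captured black pawn

white pawn, black pawn, black pawn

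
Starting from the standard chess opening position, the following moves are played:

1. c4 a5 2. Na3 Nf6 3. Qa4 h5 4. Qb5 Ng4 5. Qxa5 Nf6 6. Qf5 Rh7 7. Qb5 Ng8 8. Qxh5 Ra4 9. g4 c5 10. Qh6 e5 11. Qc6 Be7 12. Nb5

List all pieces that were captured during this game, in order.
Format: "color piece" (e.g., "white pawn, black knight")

Tracking captures:
  Qxa5: captured black pawn
  Qxh5: captured black pawn

black pawn, black pawn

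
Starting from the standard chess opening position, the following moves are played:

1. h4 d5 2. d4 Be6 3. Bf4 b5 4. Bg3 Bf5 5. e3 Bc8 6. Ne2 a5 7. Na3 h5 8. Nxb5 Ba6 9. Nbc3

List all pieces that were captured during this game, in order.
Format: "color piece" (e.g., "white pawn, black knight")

Tracking captures:
  Nxb5: captured black pawn

black pawn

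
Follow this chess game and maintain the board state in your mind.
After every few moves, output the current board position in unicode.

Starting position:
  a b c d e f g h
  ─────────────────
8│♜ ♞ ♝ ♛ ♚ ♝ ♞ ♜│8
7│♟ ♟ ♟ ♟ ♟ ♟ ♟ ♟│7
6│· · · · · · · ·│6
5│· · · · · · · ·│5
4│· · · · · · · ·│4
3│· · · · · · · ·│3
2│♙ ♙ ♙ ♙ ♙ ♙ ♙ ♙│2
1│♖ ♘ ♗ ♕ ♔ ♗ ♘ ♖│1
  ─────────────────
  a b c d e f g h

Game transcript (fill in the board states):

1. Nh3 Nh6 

  a b c d e f g h
  ─────────────────
8│♜ ♞ ♝ ♛ ♚ ♝ · ♜│8
7│♟ ♟ ♟ ♟ ♟ ♟ ♟ ♟│7
6│· · · · · · · ♞│6
5│· · · · · · · ·│5
4│· · · · · · · ·│4
3│· · · · · · · ♘│3
2│♙ ♙ ♙ ♙ ♙ ♙ ♙ ♙│2
1│♖ ♘ ♗ ♕ ♔ ♗ · ♖│1
  ─────────────────
  a b c d e f g h

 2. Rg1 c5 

  a b c d e f g h
  ─────────────────
8│♜ ♞ ♝ ♛ ♚ ♝ · ♜│8
7│♟ ♟ · ♟ ♟ ♟ ♟ ♟│7
6│· · · · · · · ♞│6
5│· · ♟ · · · · ·│5
4│· · · · · · · ·│4
3│· · · · · · · ♘│3
2│♙ ♙ ♙ ♙ ♙ ♙ ♙ ♙│2
1│♖ ♘ ♗ ♕ ♔ ♗ ♖ ·│1
  ─────────────────
  a b c d e f g h

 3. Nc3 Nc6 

  a b c d e f g h
  ─────────────────
8│♜ · ♝ ♛ ♚ ♝ · ♜│8
7│♟ ♟ · ♟ ♟ ♟ ♟ ♟│7
6│· · ♞ · · · · ♞│6
5│· · ♟ · · · · ·│5
4│· · · · · · · ·│4
3│· · ♘ · · · · ♘│3
2│♙ ♙ ♙ ♙ ♙ ♙ ♙ ♙│2
1│♖ · ♗ ♕ ♔ ♗ ♖ ·│1
  ─────────────────
  a b c d e f g h



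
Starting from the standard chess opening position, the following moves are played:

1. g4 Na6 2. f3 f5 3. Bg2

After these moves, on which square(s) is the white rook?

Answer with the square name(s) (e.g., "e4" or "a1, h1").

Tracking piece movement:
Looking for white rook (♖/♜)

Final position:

  a b c d e f g h
  ─────────────────
8│♜ · ♝ ♛ ♚ ♝ ♞ ♜│8
7│♟ ♟ ♟ ♟ ♟ · ♟ ♟│7
6│♞ · · · · · · ·│6
5│· · · · · ♟ · ·│5
4│· · · · · · ♙ ·│4
3│· · · · · ♙ · ·│3
2│♙ ♙ ♙ ♙ ♙ · ♗ ♙│2
1│♖ ♘ ♗ ♕ ♔ · ♘ ♖│1
  ─────────────────
  a b c d e f g h


a1, h1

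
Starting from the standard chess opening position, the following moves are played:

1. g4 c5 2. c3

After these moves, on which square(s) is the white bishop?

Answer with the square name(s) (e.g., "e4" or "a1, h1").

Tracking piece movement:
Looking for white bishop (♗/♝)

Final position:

  a b c d e f g h
  ─────────────────
8│♜ ♞ ♝ ♛ ♚ ♝ ♞ ♜│8
7│♟ ♟ · ♟ ♟ ♟ ♟ ♟│7
6│· · · · · · · ·│6
5│· · ♟ · · · · ·│5
4│· · · · · · ♙ ·│4
3│· · ♙ · · · · ·│3
2│♙ ♙ · ♙ ♙ ♙ · ♙│2
1│♖ ♘ ♗ ♕ ♔ ♗ ♘ ♖│1
  ─────────────────
  a b c d e f g h


c1, f1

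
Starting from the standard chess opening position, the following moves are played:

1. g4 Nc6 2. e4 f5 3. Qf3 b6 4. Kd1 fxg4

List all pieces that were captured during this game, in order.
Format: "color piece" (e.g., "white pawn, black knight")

Tracking captures:
  fxg4: captured white pawn

white pawn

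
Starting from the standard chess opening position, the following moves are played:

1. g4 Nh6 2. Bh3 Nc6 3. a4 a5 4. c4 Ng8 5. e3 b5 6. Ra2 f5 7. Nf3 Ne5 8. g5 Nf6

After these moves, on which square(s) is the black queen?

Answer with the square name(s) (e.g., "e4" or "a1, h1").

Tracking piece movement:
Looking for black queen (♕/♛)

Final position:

  a b c d e f g h
  ─────────────────
8│♜ · ♝ ♛ ♚ ♝ · ♜│8
7│· · ♟ ♟ ♟ · ♟ ♟│7
6│· · · · · ♞ · ·│6
5│♟ ♟ · · ♞ ♟ ♙ ·│5
4│♙ · ♙ · · · · ·│4
3│· · · · ♙ ♘ · ♗│3
2│♖ ♙ · ♙ · ♙ · ♙│2
1│· ♘ ♗ ♕ ♔ · · ♖│1
  ─────────────────
  a b c d e f g h


d8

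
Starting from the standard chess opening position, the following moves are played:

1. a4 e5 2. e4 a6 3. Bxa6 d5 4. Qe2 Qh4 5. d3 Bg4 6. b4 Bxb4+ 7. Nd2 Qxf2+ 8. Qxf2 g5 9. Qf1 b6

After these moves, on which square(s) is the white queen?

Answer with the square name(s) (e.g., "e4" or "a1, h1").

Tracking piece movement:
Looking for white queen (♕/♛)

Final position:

  a b c d e f g h
  ─────────────────
8│♜ ♞ · · ♚ · ♞ ♜│8
7│· · ♟ · · ♟ · ♟│7
6│♗ ♟ · · · · · ·│6
5│· · · ♟ ♟ · ♟ ·│5
4│♙ ♝ · · ♙ · ♝ ·│4
3│· · · ♙ · · · ·│3
2│· · ♙ ♘ · · ♙ ♙│2
1│♖ · ♗ · ♔ ♕ ♘ ♖│1
  ─────────────────
  a b c d e f g h


f1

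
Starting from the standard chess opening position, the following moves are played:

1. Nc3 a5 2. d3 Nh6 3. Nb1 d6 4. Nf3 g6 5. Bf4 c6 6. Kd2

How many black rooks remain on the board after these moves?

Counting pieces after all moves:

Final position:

  a b c d e f g h
  ─────────────────
8│♜ ♞ ♝ ♛ ♚ ♝ · ♜│8
7│· ♟ · · ♟ ♟ · ♟│7
6│· · ♟ ♟ · · ♟ ♞│6
5│♟ · · · · · · ·│5
4│· · · · · ♗ · ·│4
3│· · · ♙ · ♘ · ·│3
2│♙ ♙ ♙ ♔ ♙ ♙ ♙ ♙│2
1│♖ ♘ · ♕ · ♗ · ♖│1
  ─────────────────
  a b c d e f g h


2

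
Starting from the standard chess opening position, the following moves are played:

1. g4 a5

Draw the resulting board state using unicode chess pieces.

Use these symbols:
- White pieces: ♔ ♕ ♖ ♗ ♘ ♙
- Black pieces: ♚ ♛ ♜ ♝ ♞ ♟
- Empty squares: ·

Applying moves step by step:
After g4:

♜ ♞ ♝ ♛ ♚ ♝ ♞ ♜
♟ ♟ ♟ ♟ ♟ ♟ ♟ ♟
· · · · · · · ·
· · · · · · · ·
· · · · · · ♙ ·
· · · · · · · ·
♙ ♙ ♙ ♙ ♙ ♙ · ♙
♖ ♘ ♗ ♕ ♔ ♗ ♘ ♖


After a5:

♜ ♞ ♝ ♛ ♚ ♝ ♞ ♜
· ♟ ♟ ♟ ♟ ♟ ♟ ♟
· · · · · · · ·
♟ · · · · · · ·
· · · · · · ♙ ·
· · · · · · · ·
♙ ♙ ♙ ♙ ♙ ♙ · ♙
♖ ♘ ♗ ♕ ♔ ♗ ♘ ♖



  a b c d e f g h
  ─────────────────
8│♜ ♞ ♝ ♛ ♚ ♝ ♞ ♜│8
7│· ♟ ♟ ♟ ♟ ♟ ♟ ♟│7
6│· · · · · · · ·│6
5│♟ · · · · · · ·│5
4│· · · · · · ♙ ·│4
3│· · · · · · · ·│3
2│♙ ♙ ♙ ♙ ♙ ♙ · ♙│2
1│♖ ♘ ♗ ♕ ♔ ♗ ♘ ♖│1
  ─────────────────
  a b c d e f g h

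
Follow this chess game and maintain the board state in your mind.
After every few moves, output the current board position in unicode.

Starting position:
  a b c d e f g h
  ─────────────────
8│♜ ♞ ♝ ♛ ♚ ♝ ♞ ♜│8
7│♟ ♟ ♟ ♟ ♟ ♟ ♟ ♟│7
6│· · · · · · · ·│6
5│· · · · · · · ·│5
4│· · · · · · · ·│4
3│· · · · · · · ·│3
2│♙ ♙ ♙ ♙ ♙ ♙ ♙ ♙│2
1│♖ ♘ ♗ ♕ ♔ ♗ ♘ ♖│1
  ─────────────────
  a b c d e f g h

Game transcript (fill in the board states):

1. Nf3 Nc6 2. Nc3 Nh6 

  a b c d e f g h
  ─────────────────
8│♜ · ♝ ♛ ♚ ♝ · ♜│8
7│♟ ♟ ♟ ♟ ♟ ♟ ♟ ♟│7
6│· · ♞ · · · · ♞│6
5│· · · · · · · ·│5
4│· · · · · · · ·│4
3│· · ♘ · · ♘ · ·│3
2│♙ ♙ ♙ ♙ ♙ ♙ ♙ ♙│2
1│♖ · ♗ ♕ ♔ ♗ · ♖│1
  ─────────────────
  a b c d e f g h

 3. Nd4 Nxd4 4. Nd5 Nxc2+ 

  a b c d e f g h
  ─────────────────
8│♜ · ♝ ♛ ♚ ♝ · ♜│8
7│♟ ♟ ♟ ♟ ♟ ♟ ♟ ♟│7
6│· · · · · · · ♞│6
5│· · · ♘ · · · ·│5
4│· · · · · · · ·│4
3│· · · · · · · ·│3
2│♙ ♙ ♞ ♙ ♙ ♙ ♙ ♙│2
1│♖ · ♗ ♕ ♔ ♗ · ♖│1
  ─────────────────
  a b c d e f g h

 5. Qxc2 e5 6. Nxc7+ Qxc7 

  a b c d e f g h
  ─────────────────
8│♜ · ♝ · ♚ ♝ · ♜│8
7│♟ ♟ ♛ ♟ · ♟ ♟ ♟│7
6│· · · · · · · ♞│6
5│· · · · ♟ · · ·│5
4│· · · · · · · ·│4
3│· · · · · · · ·│3
2│♙ ♙ ♕ ♙ ♙ ♙ ♙ ♙│2
1│♖ · ♗ · ♔ ♗ · ♖│1
  ─────────────────
  a b c d e f g h

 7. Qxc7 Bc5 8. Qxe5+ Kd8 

  a b c d e f g h
  ─────────────────
8│♜ · ♝ ♚ · · · ♜│8
7│♟ ♟ · ♟ · ♟ ♟ ♟│7
6│· · · · · · · ♞│6
5│· · ♝ · ♕ · · ·│5
4│· · · · · · · ·│4
3│· · · · · · · ·│3
2│♙ ♙ · ♙ ♙ ♙ ♙ ♙│2
1│♖ · ♗ · ♔ ♗ · ♖│1
  ─────────────────
  a b c d e f g h

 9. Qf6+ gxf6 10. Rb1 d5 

  a b c d e f g h
  ─────────────────
8│♜ · ♝ ♚ · · · ♜│8
7│♟ ♟ · · · ♟ · ♟│7
6│· · · · · ♟ · ♞│6
5│· · ♝ ♟ · · · ·│5
4│· · · · · · · ·│4
3│· · · · · · · ·│3
2│♙ ♙ · ♙ ♙ ♙ ♙ ♙│2
1│· ♖ ♗ · ♔ ♗ · ♖│1
  ─────────────────
  a b c d e f g h



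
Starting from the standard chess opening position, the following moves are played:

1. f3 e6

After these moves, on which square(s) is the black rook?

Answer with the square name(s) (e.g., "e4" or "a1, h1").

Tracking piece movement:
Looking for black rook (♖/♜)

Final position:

  a b c d e f g h
  ─────────────────
8│♜ ♞ ♝ ♛ ♚ ♝ ♞ ♜│8
7│♟ ♟ ♟ ♟ · ♟ ♟ ♟│7
6│· · · · ♟ · · ·│6
5│· · · · · · · ·│5
4│· · · · · · · ·│4
3│· · · · · ♙ · ·│3
2│♙ ♙ ♙ ♙ ♙ · ♙ ♙│2
1│♖ ♘ ♗ ♕ ♔ ♗ ♘ ♖│1
  ─────────────────
  a b c d e f g h


a8, h8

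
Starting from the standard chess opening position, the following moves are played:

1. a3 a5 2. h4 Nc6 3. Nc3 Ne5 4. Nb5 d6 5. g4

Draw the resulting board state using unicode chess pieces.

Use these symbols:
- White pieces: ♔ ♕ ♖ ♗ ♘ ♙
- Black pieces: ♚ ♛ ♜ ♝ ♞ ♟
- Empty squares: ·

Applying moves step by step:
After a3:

♜ ♞ ♝ ♛ ♚ ♝ ♞ ♜
♟ ♟ ♟ ♟ ♟ ♟ ♟ ♟
· · · · · · · ·
· · · · · · · ·
· · · · · · · ·
♙ · · · · · · ·
· ♙ ♙ ♙ ♙ ♙ ♙ ♙
♖ ♘ ♗ ♕ ♔ ♗ ♘ ♖


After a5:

♜ ♞ ♝ ♛ ♚ ♝ ♞ ♜
· ♟ ♟ ♟ ♟ ♟ ♟ ♟
· · · · · · · ·
♟ · · · · · · ·
· · · · · · · ·
♙ · · · · · · ·
· ♙ ♙ ♙ ♙ ♙ ♙ ♙
♖ ♘ ♗ ♕ ♔ ♗ ♘ ♖


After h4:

♜ ♞ ♝ ♛ ♚ ♝ ♞ ♜
· ♟ ♟ ♟ ♟ ♟ ♟ ♟
· · · · · · · ·
♟ · · · · · · ·
· · · · · · · ♙
♙ · · · · · · ·
· ♙ ♙ ♙ ♙ ♙ ♙ ·
♖ ♘ ♗ ♕ ♔ ♗ ♘ ♖


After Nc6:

♜ · ♝ ♛ ♚ ♝ ♞ ♜
· ♟ ♟ ♟ ♟ ♟ ♟ ♟
· · ♞ · · · · ·
♟ · · · · · · ·
· · · · · · · ♙
♙ · · · · · · ·
· ♙ ♙ ♙ ♙ ♙ ♙ ·
♖ ♘ ♗ ♕ ♔ ♗ ♘ ♖


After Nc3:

♜ · ♝ ♛ ♚ ♝ ♞ ♜
· ♟ ♟ ♟ ♟ ♟ ♟ ♟
· · ♞ · · · · ·
♟ · · · · · · ·
· · · · · · · ♙
♙ · ♘ · · · · ·
· ♙ ♙ ♙ ♙ ♙ ♙ ·
♖ · ♗ ♕ ♔ ♗ ♘ ♖


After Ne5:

♜ · ♝ ♛ ♚ ♝ ♞ ♜
· ♟ ♟ ♟ ♟ ♟ ♟ ♟
· · · · · · · ·
♟ · · · ♞ · · ·
· · · · · · · ♙
♙ · ♘ · · · · ·
· ♙ ♙ ♙ ♙ ♙ ♙ ·
♖ · ♗ ♕ ♔ ♗ ♘ ♖


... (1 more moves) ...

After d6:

♜ · ♝ ♛ ♚ ♝ ♞ ♜
· ♟ ♟ · ♟ ♟ ♟ ♟
· · · ♟ · · · ·
♟ ♘ · · ♞ · · ·
· · · · · · · ♙
♙ · · · · · · ·
· ♙ ♙ ♙ ♙ ♙ ♙ ·
♖ · ♗ ♕ ♔ ♗ ♘ ♖


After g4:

♜ · ♝ ♛ ♚ ♝ ♞ ♜
· ♟ ♟ · ♟ ♟ ♟ ♟
· · · ♟ · · · ·
♟ ♘ · · ♞ · · ·
· · · · · · ♙ ♙
♙ · · · · · · ·
· ♙ ♙ ♙ ♙ ♙ · ·
♖ · ♗ ♕ ♔ ♗ ♘ ♖



  a b c d e f g h
  ─────────────────
8│♜ · ♝ ♛ ♚ ♝ ♞ ♜│8
7│· ♟ ♟ · ♟ ♟ ♟ ♟│7
6│· · · ♟ · · · ·│6
5│♟ ♘ · · ♞ · · ·│5
4│· · · · · · ♙ ♙│4
3│♙ · · · · · · ·│3
2│· ♙ ♙ ♙ ♙ ♙ · ·│2
1│♖ · ♗ ♕ ♔ ♗ ♘ ♖│1
  ─────────────────
  a b c d e f g h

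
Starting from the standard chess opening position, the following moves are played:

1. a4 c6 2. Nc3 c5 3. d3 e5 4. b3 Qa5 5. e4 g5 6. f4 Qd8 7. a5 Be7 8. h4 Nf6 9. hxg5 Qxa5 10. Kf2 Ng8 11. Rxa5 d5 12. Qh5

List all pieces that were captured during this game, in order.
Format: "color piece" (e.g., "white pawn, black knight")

Tracking captures:
  hxg5: captured black pawn
  Qxa5: captured white pawn
  Rxa5: captured black queen

black pawn, white pawn, black queen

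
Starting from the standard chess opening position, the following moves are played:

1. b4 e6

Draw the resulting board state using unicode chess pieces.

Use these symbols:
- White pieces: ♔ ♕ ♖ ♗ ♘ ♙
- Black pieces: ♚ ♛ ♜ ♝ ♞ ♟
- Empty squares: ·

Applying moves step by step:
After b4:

♜ ♞ ♝ ♛ ♚ ♝ ♞ ♜
♟ ♟ ♟ ♟ ♟ ♟ ♟ ♟
· · · · · · · ·
· · · · · · · ·
· ♙ · · · · · ·
· · · · · · · ·
♙ · ♙ ♙ ♙ ♙ ♙ ♙
♖ ♘ ♗ ♕ ♔ ♗ ♘ ♖


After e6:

♜ ♞ ♝ ♛ ♚ ♝ ♞ ♜
♟ ♟ ♟ ♟ · ♟ ♟ ♟
· · · · ♟ · · ·
· · · · · · · ·
· ♙ · · · · · ·
· · · · · · · ·
♙ · ♙ ♙ ♙ ♙ ♙ ♙
♖ ♘ ♗ ♕ ♔ ♗ ♘ ♖



  a b c d e f g h
  ─────────────────
8│♜ ♞ ♝ ♛ ♚ ♝ ♞ ♜│8
7│♟ ♟ ♟ ♟ · ♟ ♟ ♟│7
6│· · · · ♟ · · ·│6
5│· · · · · · · ·│5
4│· ♙ · · · · · ·│4
3│· · · · · · · ·│3
2│♙ · ♙ ♙ ♙ ♙ ♙ ♙│2
1│♖ ♘ ♗ ♕ ♔ ♗ ♘ ♖│1
  ─────────────────
  a b c d e f g h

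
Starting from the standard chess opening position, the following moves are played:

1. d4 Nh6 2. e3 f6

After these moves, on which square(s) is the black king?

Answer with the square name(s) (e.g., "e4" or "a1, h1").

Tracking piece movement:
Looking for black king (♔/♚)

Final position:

  a b c d e f g h
  ─────────────────
8│♜ ♞ ♝ ♛ ♚ ♝ · ♜│8
7│♟ ♟ ♟ ♟ ♟ · ♟ ♟│7
6│· · · · · ♟ · ♞│6
5│· · · · · · · ·│5
4│· · · ♙ · · · ·│4
3│· · · · ♙ · · ·│3
2│♙ ♙ ♙ · · ♙ ♙ ♙│2
1│♖ ♘ ♗ ♕ ♔ ♗ ♘ ♖│1
  ─────────────────
  a b c d e f g h


e8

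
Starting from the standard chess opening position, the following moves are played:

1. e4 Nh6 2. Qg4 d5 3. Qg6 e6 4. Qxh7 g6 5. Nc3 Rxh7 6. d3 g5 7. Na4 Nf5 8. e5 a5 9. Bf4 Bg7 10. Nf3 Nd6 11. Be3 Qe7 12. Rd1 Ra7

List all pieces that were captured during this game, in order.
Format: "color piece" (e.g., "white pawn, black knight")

Tracking captures:
  Qxh7: captured black pawn
  Rxh7: captured white queen

black pawn, white queen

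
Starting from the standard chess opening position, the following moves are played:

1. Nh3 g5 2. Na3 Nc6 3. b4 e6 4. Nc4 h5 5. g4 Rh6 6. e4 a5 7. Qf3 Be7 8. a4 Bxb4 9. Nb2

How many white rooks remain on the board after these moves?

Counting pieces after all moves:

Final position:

  a b c d e f g h
  ─────────────────
8│♜ · ♝ ♛ ♚ · ♞ ·│8
7│· ♟ ♟ ♟ · ♟ · ·│7
6│· · ♞ · ♟ · · ♜│6
5│♟ · · · · · ♟ ♟│5
4│♙ ♝ · · ♙ · ♙ ·│4
3│· · · · · ♕ · ♘│3
2│· ♘ ♙ ♙ · ♙ · ♙│2
1│♖ · ♗ · ♔ ♗ · ♖│1
  ─────────────────
  a b c d e f g h


2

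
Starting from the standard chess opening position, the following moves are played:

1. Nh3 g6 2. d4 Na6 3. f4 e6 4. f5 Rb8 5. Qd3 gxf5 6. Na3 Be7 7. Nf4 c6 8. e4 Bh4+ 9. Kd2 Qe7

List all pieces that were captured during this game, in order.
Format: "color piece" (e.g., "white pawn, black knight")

Tracking captures:
  gxf5: captured white pawn

white pawn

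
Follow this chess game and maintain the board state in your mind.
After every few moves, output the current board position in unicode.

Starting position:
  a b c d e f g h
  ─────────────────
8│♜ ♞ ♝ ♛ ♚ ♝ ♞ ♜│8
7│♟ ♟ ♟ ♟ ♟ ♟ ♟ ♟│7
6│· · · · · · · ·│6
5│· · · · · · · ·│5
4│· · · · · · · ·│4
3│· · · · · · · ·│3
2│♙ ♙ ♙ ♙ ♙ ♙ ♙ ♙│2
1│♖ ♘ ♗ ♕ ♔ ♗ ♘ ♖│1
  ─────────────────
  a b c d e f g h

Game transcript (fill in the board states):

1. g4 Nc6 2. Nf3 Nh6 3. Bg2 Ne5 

  a b c d e f g h
  ─────────────────
8│♜ · ♝ ♛ ♚ ♝ · ♜│8
7│♟ ♟ ♟ ♟ ♟ ♟ ♟ ♟│7
6│· · · · · · · ♞│6
5│· · · · ♞ · · ·│5
4│· · · · · · ♙ ·│4
3│· · · · · ♘ · ·│3
2│♙ ♙ ♙ ♙ ♙ ♙ ♗ ♙│2
1│♖ ♘ ♗ ♕ ♔ · · ♖│1
  ─────────────────
  a b c d e f g h

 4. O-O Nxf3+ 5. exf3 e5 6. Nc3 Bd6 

  a b c d e f g h
  ─────────────────
8│♜ · ♝ ♛ ♚ · · ♜│8
7│♟ ♟ ♟ ♟ · ♟ ♟ ♟│7
6│· · · ♝ · · · ♞│6
5│· · · · ♟ · · ·│5
4│· · · · · · ♙ ·│4
3│· · ♘ · · ♙ · ·│3
2│♙ ♙ ♙ ♙ · ♙ ♗ ♙│2
1│♖ · ♗ ♕ · ♖ ♔ ·│1
  ─────────────────
  a b c d e f g h

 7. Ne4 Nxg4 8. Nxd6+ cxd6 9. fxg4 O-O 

  a b c d e f g h
  ─────────────────
8│♜ · ♝ ♛ · ♜ ♚ ·│8
7│♟ ♟ · ♟ · ♟ ♟ ♟│7
6│· · · ♟ · · · ·│6
5│· · · · ♟ · · ·│5
4│· · · · · · ♙ ·│4
3│· · · · · · · ·│3
2│♙ ♙ ♙ ♙ · ♙ ♗ ♙│2
1│♖ · ♗ ♕ · ♖ ♔ ·│1
  ─────────────────
  a b c d e f g h

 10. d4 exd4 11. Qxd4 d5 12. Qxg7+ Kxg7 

  a b c d e f g h
  ─────────────────
8│♜ · ♝ ♛ · ♜ · ·│8
7│♟ ♟ · ♟ · ♟ ♚ ♟│7
6│· · · · · · · ·│6
5│· · · ♟ · · · ·│5
4│· · · · · · ♙ ·│4
3│· · · · · · · ·│3
2│♙ ♙ ♙ · · ♙ ♗ ♙│2
1│♖ · ♗ · · ♖ ♔ ·│1
  ─────────────────
  a b c d e f g h

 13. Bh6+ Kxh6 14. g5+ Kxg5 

  a b c d e f g h
  ─────────────────
8│♜ · ♝ ♛ · ♜ · ·│8
7│♟ ♟ · ♟ · ♟ · ♟│7
6│· · · · · · · ·│6
5│· · · ♟ · · ♚ ·│5
4│· · · · · · · ·│4
3│· · · · · · · ·│3
2│♙ ♙ ♙ · · ♙ ♗ ♙│2
1│♖ · · · · ♖ ♔ ·│1
  ─────────────────
  a b c d e f g h


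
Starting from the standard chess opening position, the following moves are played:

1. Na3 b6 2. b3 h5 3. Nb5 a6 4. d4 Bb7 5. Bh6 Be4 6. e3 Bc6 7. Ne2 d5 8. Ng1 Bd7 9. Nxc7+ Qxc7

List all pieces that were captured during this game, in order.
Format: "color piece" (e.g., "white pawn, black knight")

Tracking captures:
  Nxc7+: captured black pawn
  Qxc7: captured white knight

black pawn, white knight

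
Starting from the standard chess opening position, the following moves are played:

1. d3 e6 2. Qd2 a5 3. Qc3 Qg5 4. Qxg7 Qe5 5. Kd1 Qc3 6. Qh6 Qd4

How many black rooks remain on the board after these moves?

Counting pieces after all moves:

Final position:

  a b c d e f g h
  ─────────────────
8│♜ ♞ ♝ · ♚ ♝ ♞ ♜│8
7│· ♟ ♟ ♟ · ♟ · ♟│7
6│· · · · ♟ · · ♕│6
5│♟ · · · · · · ·│5
4│· · · ♛ · · · ·│4
3│· · · ♙ · · · ·│3
2│♙ ♙ ♙ · ♙ ♙ ♙ ♙│2
1│♖ ♘ ♗ ♔ · ♗ ♘ ♖│1
  ─────────────────
  a b c d e f g h


2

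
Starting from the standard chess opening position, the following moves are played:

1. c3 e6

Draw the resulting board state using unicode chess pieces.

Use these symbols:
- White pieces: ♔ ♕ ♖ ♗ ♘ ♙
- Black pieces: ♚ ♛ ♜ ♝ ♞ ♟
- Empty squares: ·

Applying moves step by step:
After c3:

♜ ♞ ♝ ♛ ♚ ♝ ♞ ♜
♟ ♟ ♟ ♟ ♟ ♟ ♟ ♟
· · · · · · · ·
· · · · · · · ·
· · · · · · · ·
· · ♙ · · · · ·
♙ ♙ · ♙ ♙ ♙ ♙ ♙
♖ ♘ ♗ ♕ ♔ ♗ ♘ ♖


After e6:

♜ ♞ ♝ ♛ ♚ ♝ ♞ ♜
♟ ♟ ♟ ♟ · ♟ ♟ ♟
· · · · ♟ · · ·
· · · · · · · ·
· · · · · · · ·
· · ♙ · · · · ·
♙ ♙ · ♙ ♙ ♙ ♙ ♙
♖ ♘ ♗ ♕ ♔ ♗ ♘ ♖



  a b c d e f g h
  ─────────────────
8│♜ ♞ ♝ ♛ ♚ ♝ ♞ ♜│8
7│♟ ♟ ♟ ♟ · ♟ ♟ ♟│7
6│· · · · ♟ · · ·│6
5│· · · · · · · ·│5
4│· · · · · · · ·│4
3│· · ♙ · · · · ·│3
2│♙ ♙ · ♙ ♙ ♙ ♙ ♙│2
1│♖ ♘ ♗ ♕ ♔ ♗ ♘ ♖│1
  ─────────────────
  a b c d e f g h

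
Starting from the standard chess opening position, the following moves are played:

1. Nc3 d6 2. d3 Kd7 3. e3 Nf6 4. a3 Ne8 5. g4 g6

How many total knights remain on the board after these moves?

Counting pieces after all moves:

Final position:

  a b c d e f g h
  ─────────────────
8│♜ ♞ ♝ ♛ ♞ ♝ · ♜│8
7│♟ ♟ ♟ ♚ ♟ ♟ · ♟│7
6│· · · ♟ · · ♟ ·│6
5│· · · · · · · ·│5
4│· · · · · · ♙ ·│4
3│♙ · ♘ ♙ ♙ · · ·│3
2│· ♙ ♙ · · ♙ · ♙│2
1│♖ · ♗ ♕ ♔ ♗ ♘ ♖│1
  ─────────────────
  a b c d e f g h


4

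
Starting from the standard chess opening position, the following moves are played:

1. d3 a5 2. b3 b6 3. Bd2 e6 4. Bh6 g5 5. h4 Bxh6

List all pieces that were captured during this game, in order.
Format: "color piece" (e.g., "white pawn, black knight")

Tracking captures:
  Bxh6: captured white bishop

white bishop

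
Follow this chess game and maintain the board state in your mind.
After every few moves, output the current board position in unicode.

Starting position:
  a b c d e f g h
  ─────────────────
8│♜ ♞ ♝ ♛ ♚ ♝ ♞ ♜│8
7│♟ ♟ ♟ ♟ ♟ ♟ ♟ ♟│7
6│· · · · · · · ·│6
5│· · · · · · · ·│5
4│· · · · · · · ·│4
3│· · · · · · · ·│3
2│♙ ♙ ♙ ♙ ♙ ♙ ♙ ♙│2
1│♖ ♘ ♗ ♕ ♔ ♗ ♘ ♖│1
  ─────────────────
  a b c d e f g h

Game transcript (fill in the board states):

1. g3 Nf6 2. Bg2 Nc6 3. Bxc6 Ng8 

  a b c d e f g h
  ─────────────────
8│♜ · ♝ ♛ ♚ ♝ ♞ ♜│8
7│♟ ♟ ♟ ♟ ♟ ♟ ♟ ♟│7
6│· · ♗ · · · · ·│6
5│· · · · · · · ·│5
4│· · · · · · · ·│4
3│· · · · · · ♙ ·│3
2│♙ ♙ ♙ ♙ ♙ ♙ · ♙│2
1│♖ ♘ ♗ ♕ ♔ · ♘ ♖│1
  ─────────────────
  a b c d e f g h

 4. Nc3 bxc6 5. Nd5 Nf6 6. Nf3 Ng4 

  a b c d e f g h
  ─────────────────
8│♜ · ♝ ♛ ♚ ♝ · ♜│8
7│♟ · ♟ ♟ ♟ ♟ ♟ ♟│7
6│· · ♟ · · · · ·│6
5│· · · ♘ · · · ·│5
4│· · · · · · ♞ ·│4
3│· · · · · ♘ ♙ ·│3
2│♙ ♙ ♙ ♙ ♙ ♙ · ♙│2
1│♖ · ♗ ♕ ♔ · · ♖│1
  ─────────────────
  a b c d e f g h

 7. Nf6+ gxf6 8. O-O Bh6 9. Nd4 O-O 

  a b c d e f g h
  ─────────────────
8│♜ · ♝ ♛ · ♜ ♚ ·│8
7│♟ · ♟ ♟ ♟ ♟ · ♟│7
6│· · ♟ · · ♟ · ♝│6
5│· · · · · · · ·│5
4│· · · ♘ · · ♞ ·│4
3│· · · · · · ♙ ·│3
2│♙ ♙ ♙ ♙ ♙ ♙ · ♙│2
1│♖ · ♗ ♕ · ♖ ♔ ·│1
  ─────────────────
  a b c d e f g h

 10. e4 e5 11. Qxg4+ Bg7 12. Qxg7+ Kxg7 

  a b c d e f g h
  ─────────────────
8│♜ · ♝ ♛ · ♜ · ·│8
7│♟ · ♟ ♟ · ♟ ♚ ♟│7
6│· · ♟ · · ♟ · ·│6
5│· · · · ♟ · · ·│5
4│· · · ♘ ♙ · · ·│4
3│· · · · · · ♙ ·│3
2│♙ ♙ ♙ ♙ · ♙ · ♙│2
1│♖ · ♗ · · ♖ ♔ ·│1
  ─────────────────
  a b c d e f g h

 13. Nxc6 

  a b c d e f g h
  ─────────────────
8│♜ · ♝ ♛ · ♜ · ·│8
7│♟ · ♟ ♟ · ♟ ♚ ♟│7
6│· · ♘ · · ♟ · ·│6
5│· · · · ♟ · · ·│5
4│· · · · ♙ · · ·│4
3│· · · · · · ♙ ·│3
2│♙ ♙ ♙ ♙ · ♙ · ♙│2
1│♖ · ♗ · · ♖ ♔ ·│1
  ─────────────────
  a b c d e f g h


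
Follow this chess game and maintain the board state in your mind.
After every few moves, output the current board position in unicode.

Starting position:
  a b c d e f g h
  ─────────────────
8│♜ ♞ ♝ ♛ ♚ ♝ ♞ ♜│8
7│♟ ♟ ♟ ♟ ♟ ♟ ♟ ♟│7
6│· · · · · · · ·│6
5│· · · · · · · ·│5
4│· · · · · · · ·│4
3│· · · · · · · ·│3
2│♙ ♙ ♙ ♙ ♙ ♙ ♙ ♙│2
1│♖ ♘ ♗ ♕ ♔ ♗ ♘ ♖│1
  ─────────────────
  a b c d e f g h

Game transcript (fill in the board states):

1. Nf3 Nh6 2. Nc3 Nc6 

  a b c d e f g h
  ─────────────────
8│♜ · ♝ ♛ ♚ ♝ · ♜│8
7│♟ ♟ ♟ ♟ ♟ ♟ ♟ ♟│7
6│· · ♞ · · · · ♞│6
5│· · · · · · · ·│5
4│· · · · · · · ·│4
3│· · ♘ · · ♘ · ·│3
2│♙ ♙ ♙ ♙ ♙ ♙ ♙ ♙│2
1│♖ · ♗ ♕ ♔ ♗ · ♖│1
  ─────────────────
  a b c d e f g h

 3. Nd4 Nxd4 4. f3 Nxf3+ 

  a b c d e f g h
  ─────────────────
8│♜ · ♝ ♛ ♚ ♝ · ♜│8
7│♟ ♟ ♟ ♟ ♟ ♟ ♟ ♟│7
6│· · · · · · · ♞│6
5│· · · · · · · ·│5
4│· · · · · · · ·│4
3│· · ♘ · · ♞ · ·│3
2│♙ ♙ ♙ ♙ ♙ · ♙ ♙│2
1│♖ · ♗ ♕ ♔ ♗ · ♖│1
  ─────────────────
  a b c d e f g h

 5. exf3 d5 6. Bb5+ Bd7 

  a b c d e f g h
  ─────────────────
8│♜ · · ♛ ♚ ♝ · ♜│8
7│♟ ♟ ♟ ♝ ♟ ♟ ♟ ♟│7
6│· · · · · · · ♞│6
5│· ♗ · ♟ · · · ·│5
4│· · · · · · · ·│4
3│· · ♘ · · ♙ · ·│3
2│♙ ♙ ♙ ♙ · · ♙ ♙│2
1│♖ · ♗ ♕ ♔ · · ♖│1
  ─────────────────
  a b c d e f g h

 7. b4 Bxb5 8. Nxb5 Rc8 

  a b c d e f g h
  ─────────────────
8│· · ♜ ♛ ♚ ♝ · ♜│8
7│♟ ♟ ♟ · ♟ ♟ ♟ ♟│7
6│· · · · · · · ♞│6
5│· ♘ · ♟ · · · ·│5
4│· ♙ · · · · · ·│4
3│· · · · · ♙ · ·│3
2│♙ · ♙ ♙ · · ♙ ♙│2
1│♖ · ♗ ♕ ♔ · · ♖│1
  ─────────────────
  a b c d e f g h

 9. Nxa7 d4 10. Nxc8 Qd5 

  a b c d e f g h
  ─────────────────
8│· · ♘ · ♚ ♝ · ♜│8
7│· ♟ ♟ · ♟ ♟ ♟ ♟│7
6│· · · · · · · ♞│6
5│· · · ♛ · · · ·│5
4│· ♙ · ♟ · · · ·│4
3│· · · · · ♙ · ·│3
2│♙ · ♙ ♙ · · ♙ ♙│2
1│♖ · ♗ ♕ ♔ · · ♖│1
  ─────────────────
  a b c d e f g h



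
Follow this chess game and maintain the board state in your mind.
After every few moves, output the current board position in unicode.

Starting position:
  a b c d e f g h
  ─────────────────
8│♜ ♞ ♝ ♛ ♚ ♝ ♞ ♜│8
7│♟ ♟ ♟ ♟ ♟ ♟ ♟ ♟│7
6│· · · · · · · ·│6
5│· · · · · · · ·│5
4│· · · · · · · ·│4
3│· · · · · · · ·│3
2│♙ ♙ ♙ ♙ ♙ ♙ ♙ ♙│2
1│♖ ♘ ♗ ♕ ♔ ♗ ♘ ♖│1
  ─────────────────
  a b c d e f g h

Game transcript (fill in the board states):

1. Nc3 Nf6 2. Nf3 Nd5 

  a b c d e f g h
  ─────────────────
8│♜ ♞ ♝ ♛ ♚ ♝ · ♜│8
7│♟ ♟ ♟ ♟ ♟ ♟ ♟ ♟│7
6│· · · · · · · ·│6
5│· · · ♞ · · · ·│5
4│· · · · · · · ·│4
3│· · ♘ · · ♘ · ·│3
2│♙ ♙ ♙ ♙ ♙ ♙ ♙ ♙│2
1│♖ · ♗ ♕ ♔ ♗ · ♖│1
  ─────────────────
  a b c d e f g h

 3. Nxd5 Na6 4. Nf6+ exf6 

  a b c d e f g h
  ─────────────────
8│♜ · ♝ ♛ ♚ ♝ · ♜│8
7│♟ ♟ ♟ ♟ · ♟ ♟ ♟│7
6│♞ · · · · ♟ · ·│6
5│· · · · · · · ·│5
4│· · · · · · · ·│4
3│· · · · · ♘ · ·│3
2│♙ ♙ ♙ ♙ ♙ ♙ ♙ ♙│2
1│♖ · ♗ ♕ ♔ ♗ · ♖│1
  ─────────────────
  a b c d e f g h

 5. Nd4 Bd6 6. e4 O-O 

  a b c d e f g h
  ─────────────────
8│♜ · ♝ ♛ · ♜ ♚ ·│8
7│♟ ♟ ♟ ♟ · ♟ ♟ ♟│7
6│♞ · · ♝ · ♟ · ·│6
5│· · · · · · · ·│5
4│· · · ♘ ♙ · · ·│4
3│· · · · · · · ·│3
2│♙ ♙ ♙ ♙ · ♙ ♙ ♙│2
1│♖ · ♗ ♕ ♔ ♗ · ♖│1
  ─────────────────
  a b c d e f g h

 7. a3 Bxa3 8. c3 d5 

  a b c d e f g h
  ─────────────────
8│♜ · ♝ ♛ · ♜ ♚ ·│8
7│♟ ♟ ♟ · · ♟ ♟ ♟│7
6│♞ · · · · ♟ · ·│6
5│· · · ♟ · · · ·│5
4│· · · ♘ ♙ · · ·│4
3│♝ · ♙ · · · · ·│3
2│· ♙ · ♙ · ♙ ♙ ♙│2
1│♖ · ♗ ♕ ♔ ♗ · ♖│1
  ─────────────────
  a b c d e f g h

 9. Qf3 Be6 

  a b c d e f g h
  ─────────────────
8│♜ · · ♛ · ♜ ♚ ·│8
7│♟ ♟ ♟ · · ♟ ♟ ♟│7
6│♞ · · · ♝ ♟ · ·│6
5│· · · ♟ · · · ·│5
4│· · · ♘ ♙ · · ·│4
3│♝ · ♙ · · ♕ · ·│3
2│· ♙ · ♙ · ♙ ♙ ♙│2
1│♖ · ♗ · ♔ ♗ · ♖│1
  ─────────────────
  a b c d e f g h
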